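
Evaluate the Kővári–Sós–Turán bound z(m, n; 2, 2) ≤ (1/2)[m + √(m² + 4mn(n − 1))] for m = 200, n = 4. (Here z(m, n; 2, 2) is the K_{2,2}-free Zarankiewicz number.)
z(200, 4; 2, 2) ≤ (1/2)[200 + √(200² + 4·200·4·3)] = (1/2)[200 + √49600] = 211.3553

Kővári–Sós–Turán: let r_1, ..., r_200 be the row sums and z = Σ r_i the total number of 1s. Each pair of columns can share at most one row with both entries 1 (else a 2×2 all-ones block appears), so Σ_i C(r_i, 2) ≤ C(4, 2) = 6. By convexity Σ_i C(r_i, 2) ≥ 200·C(z/200, 2) = z(z − 200)/(2·200), giving z² − 200z − 200·4·3 ≤ 0 and hence z ≤ (1/2)[200 + √(40000 + 4·2400)] = (1/2)[200 + √49600] ≈ (1/2)(200 + 222.7106) = 211.3553.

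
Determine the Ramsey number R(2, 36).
R(2, 36) = 36

R(2, k) = k for all k ≥ 2: in a 2-colouring of K_k, either some edge is red (a red K_2) or all edges are blue (a blue K_k). And K_{35} coloured all-blue has no blue K_36, so R(2, 36) > 35. Hence R(2, 36) = 36.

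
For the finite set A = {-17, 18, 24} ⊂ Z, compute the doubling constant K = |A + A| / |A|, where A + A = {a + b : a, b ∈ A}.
K = |A + A| / |A| = 6/3 = 2

Enumerate A + A = {a + b : a, b ∈ A}. With |A| = 3, there are |A|^2 = 9 ordered sum pairs; collecting distinct values, A + A = {-34, 1, 7, 36, 42, 48}, so |A + A| = 6. Thus K = 6/3 = 2. For comparison, the minimum possible |A + A| over all 3-element sets is 2·3 − 1 = 5 (so min K = 5/3), attained only by arithmetic progressions.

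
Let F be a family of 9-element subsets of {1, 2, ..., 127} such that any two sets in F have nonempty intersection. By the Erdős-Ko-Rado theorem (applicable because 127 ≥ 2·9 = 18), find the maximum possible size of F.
max |F| = C(126, 8) = 1255914977625

Erdős-Ko-Rado (1961): when n ≥ 2k, max |F| = C(n−1, k−1). The bound is attained by the star {A : i ∈ A} for any fixed i ∈ [n]. Here C(127−1, 9−1) = C(126, 8) = 1255914977625.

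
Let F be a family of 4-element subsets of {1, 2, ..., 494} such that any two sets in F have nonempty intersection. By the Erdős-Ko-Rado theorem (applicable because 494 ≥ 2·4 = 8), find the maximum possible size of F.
max |F| = C(493, 3) = 19849166

The Erdős-Ko-Rado theorem states: for n ≥ 2k, an intersecting family of k-subsets of an n-element set has size at most C(n − 1, k − 1), with equality for 'star' families {A ⊆ [n] : |A| = k, i ∈ A} (fix an element i). For n = 494, k = 4: C(493, 3) = 19849166.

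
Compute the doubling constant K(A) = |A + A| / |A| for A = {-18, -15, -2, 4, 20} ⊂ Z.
K = |A + A| / |A| = 14/5

Enumerate A + A = {a + b : a, b ∈ A}. With |A| = 5, there are |A|^2 = 25 ordered sum pairs; collecting distinct values, A + A = {-36, -33, -30, -20, -17, -14, -11, -4, 2, 5, 8, 18, 24, 40}, so |A + A| = 14. Thus K = 14/5. For comparison, the minimum possible |A + A| over all 5-element sets is 2·5 − 1 = 9 (so min K = 9/5), attained only by arithmetic progressions.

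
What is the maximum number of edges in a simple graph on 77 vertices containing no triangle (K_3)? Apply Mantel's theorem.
ex(77, K_3) = ⌊77^2/4⌋ = 1482

Mantel (1907): a triangle-free graph on n vertices has at most ⌊n^2/4⌋ edges, with equality for the complete bipartite graph K_{⌊n/2⌋, ⌈n/2⌉}. For n = 77: ⌊77^2/4⌋ = ⌊5929/4⌋ = 1482. The extremal graph is K_{38, 39}, which has 38·39 = 1482 edges.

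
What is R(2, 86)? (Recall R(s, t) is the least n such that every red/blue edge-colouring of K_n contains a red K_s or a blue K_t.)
R(2, 86) = 86

R(2, k) = k for all k ≥ 2: in a 2-colouring of K_k, either some edge is red (a red K_2) or all edges are blue (a blue K_k). And K_{85} coloured all-blue has no blue K_86, so R(2, 86) > 85. Hence R(2, 86) = 86.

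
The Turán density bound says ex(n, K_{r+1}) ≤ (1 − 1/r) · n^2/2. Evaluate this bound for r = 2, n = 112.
Turán density bound = (1/2) · 112^2/2 = 3136

Turán's theorem: ex(n, K_{r+1}) is achieved by the complete r-partite Turán graph T(n, r) with parts as balanced as possible, and is at most (1 − 1/r) · n^2/2. For r = 2, n = 112: the density bound is (1/2) · 12544/2 = 3136. Since 2 ∣ 112, the Turán graph T(112, 2) has parts of equal size 56, and its edge count e(T(112, 2)) = 3136 attains the density bound exactly.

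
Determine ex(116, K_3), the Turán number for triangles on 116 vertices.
ex(116, K_3) = ⌊116^2/4⌋ = 3364

Mantel (1907): a triangle-free graph on n vertices has at most ⌊n^2/4⌋ edges, with equality for the complete bipartite graph K_{⌊n/2⌋, ⌈n/2⌉}. For n = 116: ⌊116^2/4⌋ = ⌊13456/4⌋ = 3364. The extremal graph is K_{58, 58}, which has 58·58 = 3364 edges.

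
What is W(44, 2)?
W(44, 2) = 44 + 1 = 45

A 2-term AP is any pair of integers, so a monochromatic 2-AP exists iff some colour is used at least twice. With 44 colours, the colouring i ↦ i on {1, ..., 44} uses each colour once, avoiding any monochromatic pair, so W(44, 2) > 44. For {1, ..., 45}, pigeonhole forces two integers of the same colour, which form a monochromatic 2-AP. Hence W(44, 2) = 45.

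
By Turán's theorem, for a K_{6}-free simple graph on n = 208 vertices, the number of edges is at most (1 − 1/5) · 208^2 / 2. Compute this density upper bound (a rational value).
Turán density bound = (4/5) · 208^2/2 = 86528/5 ≈ 17305.6

Turán's theorem: ex(n, K_{r+1}) is achieved by the complete r-partite Turán graph T(n, r) with parts as balanced as possible, and is at most (1 − 1/r) · n^2/2. For r = 5, n = 208: the density bound is (4/5) · 43264/2 = 86528/5 ≈ 17305.6. The integer-valued extremum is e(T(208, 5)) = 17305, which is strictly less than the density bound 86528/5 since 5 ∤ 208 (the parts of T(208, 5) cannot all be equal).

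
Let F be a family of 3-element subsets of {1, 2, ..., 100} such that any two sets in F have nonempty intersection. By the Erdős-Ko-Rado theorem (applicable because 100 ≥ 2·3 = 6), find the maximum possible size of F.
max |F| = C(99, 2) = 4851

Erdős-Ko-Rado (1961): when n ≥ 2k, max |F| = C(n−1, k−1). The bound is attained by the star {A : i ∈ A} for any fixed i ∈ [n]. Here C(100−1, 3−1) = C(99, 2) = 4851.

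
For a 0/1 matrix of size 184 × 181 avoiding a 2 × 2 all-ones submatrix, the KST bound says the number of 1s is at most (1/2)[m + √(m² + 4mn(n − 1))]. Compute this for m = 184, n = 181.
z(184, 181; 2, 2) ≤ (1/2)[184 + √(184² + 4·184·181·180)] = (1/2)[184 + √24012736] = 2542.1396

Kővári–Sós–Turán: let r_1, ..., r_184 be the row sums and z = Σ r_i the total number of 1s. Each pair of columns can share at most one row with both entries 1 (else a 2×2 all-ones block appears), so Σ_i C(r_i, 2) ≤ C(181, 2) = 16290. By convexity Σ_i C(r_i, 2) ≥ 184·C(z/184, 2) = z(z − 184)/(2·184), giving z² − 184z − 184·181·180 ≤ 0 and hence z ≤ (1/2)[184 + √(33856 + 4·5994720)] = (1/2)[184 + √24012736] ≈ (1/2)(184 + 4900.2792) = 2542.1396.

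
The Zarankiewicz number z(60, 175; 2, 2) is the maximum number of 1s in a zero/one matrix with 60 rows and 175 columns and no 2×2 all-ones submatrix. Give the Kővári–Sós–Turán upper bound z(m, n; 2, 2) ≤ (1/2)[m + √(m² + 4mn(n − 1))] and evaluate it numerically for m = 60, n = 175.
z(60, 175; 2, 2) ≤ (1/2)[60 + √(60² + 4·60·175·174)] = (1/2)[60 + √7311600] = 1381.9985

Kővári–Sós–Turán: let r_1, ..., r_60 be the row sums and z = Σ r_i the total number of 1s. Each pair of columns can share at most one row with both entries 1 (else a 2×2 all-ones block appears), so Σ_i C(r_i, 2) ≤ C(175, 2) = 15225. By convexity Σ_i C(r_i, 2) ≥ 60·C(z/60, 2) = z(z − 60)/(2·60), giving z² − 60z − 60·175·174 ≤ 0 and hence z ≤ (1/2)[60 + √(3600 + 4·1827000)] = (1/2)[60 + √7311600] ≈ (1/2)(60 + 2703.997) = 1381.9985.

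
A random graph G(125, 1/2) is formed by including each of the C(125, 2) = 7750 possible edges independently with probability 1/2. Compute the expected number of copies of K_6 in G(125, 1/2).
E[# K_6] = C(125, 6) · (1/2)^C(6, 2) = 4690625500 / 2^15 = 1172656375/8192 ≈ 143146.530151

For each 6-subset S of vertices (there are C(125, 6) = 4690625500 such S), let X_S = 1 if S induces a K_6 (all C(6, 2) = 15 edges present). Then P(X_S = 1) = (1/2)^15 = 1/32768. By linearity of expectation, E[# K_6] = C(125, 6) · (1/2)^15 = 4690625500 / 32768 = 1172656375/8192 ≈ 143146.530151.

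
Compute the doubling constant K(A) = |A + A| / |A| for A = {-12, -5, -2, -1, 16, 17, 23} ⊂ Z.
K = |A + A| / |A| = 26/7

Enumerate A + A = {a + b : a, b ∈ A}. With |A| = 7, there are |A|^2 = 49 ordered sum pairs; collecting distinct values, A + A = {-24, -17, -14, -13, -10, -7, -6, -4, -3, -2, 4, 5, 11, 12, 14, 15, 16, 18, 21, 22, 32, 33, 34, 39, 40, 46}, so |A + A| = 26. Thus K = 26/7. For comparison, the minimum possible |A + A| over all 7-element sets is 2·7 − 1 = 13 (so min K = 13/7), attained only by arithmetic progressions.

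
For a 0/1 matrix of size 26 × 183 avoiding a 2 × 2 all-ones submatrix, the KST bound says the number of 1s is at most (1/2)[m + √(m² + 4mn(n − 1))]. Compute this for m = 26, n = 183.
z(26, 183; 2, 2) ≤ (1/2)[26 + √(26² + 4·26·183·182)] = (1/2)[26 + √3464500] = 943.6584

Kővári–Sós–Turán: let r_1, ..., r_26 be the row sums and z = Σ r_i the total number of 1s. Each pair of columns can share at most one row with both entries 1 (else a 2×2 all-ones block appears), so Σ_i C(r_i, 2) ≤ C(183, 2) = 16653. By convexity Σ_i C(r_i, 2) ≥ 26·C(z/26, 2) = z(z − 26)/(2·26), giving z² − 26z − 26·183·182 ≤ 0 and hence z ≤ (1/2)[26 + √(676 + 4·865956)] = (1/2)[26 + √3464500] ≈ (1/2)(26 + 1861.3167) = 943.6584.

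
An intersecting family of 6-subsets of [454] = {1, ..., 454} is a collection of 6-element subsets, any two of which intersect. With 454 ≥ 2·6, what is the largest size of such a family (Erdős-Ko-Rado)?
max |F| = C(453, 5) = 155485819665

The Erdős-Ko-Rado theorem states: for n ≥ 2k, an intersecting family of k-subsets of an n-element set has size at most C(n − 1, k − 1), with equality for 'star' families {A ⊆ [n] : |A| = k, i ∈ A} (fix an element i). For n = 454, k = 6: C(453, 5) = 155485819665.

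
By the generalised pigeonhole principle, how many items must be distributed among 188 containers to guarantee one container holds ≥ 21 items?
n = (21 − 1)·188 + 1 = 3761

By the generalised pigeonhole principle, to guarantee some box contains ≥ r objects we need more than (r − 1) · k objects total. Threshold: n = (r − 1) · k + 1. With r = 21 and k = 188: n = 20 · 188 + 1 = 3760 + 1 = 3761. For n = 3760 = 20 · 188, we can put exactly 20 objects in every box, avoiding 21 in any single one — so 3761 is tight.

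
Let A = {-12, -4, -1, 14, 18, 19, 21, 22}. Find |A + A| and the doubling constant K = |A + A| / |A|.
K = |A + A| / |A| = 31/8

Enumerate A + A = {a + b : a, b ∈ A}. With |A| = 8, there are |A|^2 = 64 ordered sum pairs; collecting distinct values, A + A = {-24, -16, -13, -8, -5, -2, 2, 6, 7, 9, 10, 13, 14, 15, 17, 18, 20, 21, 28, 32, 33, 35, 36, 37, 38, 39, 40, 41, 42, 43, 44}, so |A + A| = 31. Thus K = 31/8. For comparison, the minimum possible |A + A| over all 8-element sets is 2·8 − 1 = 15 (so min K = 15/8), attained only by arithmetic progressions.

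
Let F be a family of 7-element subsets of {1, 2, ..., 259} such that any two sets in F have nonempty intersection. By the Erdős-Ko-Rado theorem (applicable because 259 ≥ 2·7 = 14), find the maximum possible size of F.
max |F| = C(258, 6) = 386326692928

Erdős-Ko-Rado (1961): when n ≥ 2k, max |F| = C(n−1, k−1). The bound is attained by the star {A : i ∈ A} for any fixed i ∈ [n]. Here C(259−1, 7−1) = C(258, 6) = 386326692928.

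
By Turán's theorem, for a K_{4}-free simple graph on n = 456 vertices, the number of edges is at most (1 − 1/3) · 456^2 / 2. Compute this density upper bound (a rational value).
Turán density bound = (2/3) · 456^2/2 = 69312

Turán's theorem: ex(n, K_{r+1}) is achieved by the complete r-partite Turán graph T(n, r) with parts as balanced as possible, and is at most (1 − 1/r) · n^2/2. For r = 3, n = 456: the density bound is (2/3) · 207936/2 = 69312. Since 3 ∣ 456, the Turán graph T(456, 3) has parts of equal size 152, and its edge count e(T(456, 3)) = 69312 attains the density bound exactly.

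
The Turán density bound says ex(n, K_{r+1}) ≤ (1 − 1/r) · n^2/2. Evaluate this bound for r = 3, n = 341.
Turán density bound = (2/3) · 341^2/2 = 116281/3 ≈ 38760.3333

Turán's theorem: ex(n, K_{r+1}) is achieved by the complete r-partite Turán graph T(n, r) with parts as balanced as possible, and is at most (1 − 1/r) · n^2/2. For r = 3, n = 341: the density bound is (2/3) · 116281/2 = 116281/3 ≈ 38760.3333. The integer-valued extremum is e(T(341, 3)) = 38760, which is strictly less than the density bound 116281/3 since 3 ∤ 341 (the parts of T(341, 3) cannot all be equal).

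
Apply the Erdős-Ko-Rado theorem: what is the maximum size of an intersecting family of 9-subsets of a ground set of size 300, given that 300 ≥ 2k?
max |F| = C(299, 8) = 1441567250764641

Erdős-Ko-Rado (1961): when n ≥ 2k, max |F| = C(n−1, k−1). The bound is attained by the star {A : i ∈ A} for any fixed i ∈ [n]. Here C(300−1, 9−1) = C(299, 8) = 1441567250764641.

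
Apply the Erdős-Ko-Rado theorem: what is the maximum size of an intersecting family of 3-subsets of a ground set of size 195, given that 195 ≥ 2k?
max |F| = C(194, 2) = 18721

Erdős-Ko-Rado (1961): when n ≥ 2k, max |F| = C(n−1, k−1). The bound is attained by the star {A : i ∈ A} for any fixed i ∈ [n]. Here C(195−1, 3−1) = C(194, 2) = 18721.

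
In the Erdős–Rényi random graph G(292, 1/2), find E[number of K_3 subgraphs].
E[# K_3] = C(292, 3) · (1/2)^C(3, 2) = 4106980 / 2^3 = 1026745/2 = 513372.5

For each 3-subset S of vertices (there are C(292, 3) = 4106980 such S), let X_S = 1 if S induces a K_3 (all C(3, 2) = 3 edges present). Then P(X_S = 1) = (1/2)^3 = 1/8. By linearity of expectation, E[# K_3] = C(292, 3) · (1/2)^3 = 4106980 / 8 = 1026745/2 = 513372.5.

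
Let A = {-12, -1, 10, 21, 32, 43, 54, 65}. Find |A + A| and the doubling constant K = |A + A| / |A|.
K = |A + A| / |A| = 15/8

Enumerate A + A = {a + b : a, b ∈ A}. With |A| = 8, there are |A|^2 = 64 ordered sum pairs; collecting distinct values, A + A = {-24, -13, -2, 9, 20, 31, 42, 53, 64, 75, 86, 97, 108, 119, 130}, so |A + A| = 15. Thus K = 15/8. Here |A + A| = 2|A| − 1 = 15, the minimum possible — so K = 15/8 is minimal, which holds iff A is an arithmetic progression.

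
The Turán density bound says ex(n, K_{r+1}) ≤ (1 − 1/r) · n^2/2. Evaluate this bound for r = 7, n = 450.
Turán density bound = (6/7) · 450^2/2 = 607500/7 ≈ 86785.7143

Turán's theorem: ex(n, K_{r+1}) is achieved by the complete r-partite Turán graph T(n, r) with parts as balanced as possible, and is at most (1 − 1/r) · n^2/2. For r = 7, n = 450: the density bound is (6/7) · 202500/2 = 607500/7 ≈ 86785.7143. The integer-valued extremum is e(T(450, 7)) = 86785, which is strictly less than the density bound 607500/7 since 7 ∤ 450 (the parts of T(450, 7) cannot all be equal).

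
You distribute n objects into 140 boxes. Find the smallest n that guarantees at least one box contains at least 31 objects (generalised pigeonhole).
n = (31 − 1)·140 + 1 = 4201

By the generalised pigeonhole principle, to guarantee some box contains ≥ r objects we need more than (r − 1) · k objects total. Threshold: n = (r − 1) · k + 1. With r = 31 and k = 140: n = 30 · 140 + 1 = 4200 + 1 = 4201. For n = 4200 = 30 · 140, we can put exactly 30 objects in every box, avoiding 31 in any single one — so 4201 is tight.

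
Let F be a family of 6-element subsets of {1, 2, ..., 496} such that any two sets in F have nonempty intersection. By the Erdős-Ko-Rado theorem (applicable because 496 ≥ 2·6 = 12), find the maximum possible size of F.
max |F| = C(495, 5) = 242685828099

Erdős-Ko-Rado (1961): when n ≥ 2k, max |F| = C(n−1, k−1). The bound is attained by the star {A : i ∈ A} for any fixed i ∈ [n]. Here C(496−1, 6−1) = C(495, 5) = 242685828099.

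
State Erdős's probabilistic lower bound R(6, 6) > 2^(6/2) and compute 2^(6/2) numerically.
2^(6/2) = 8; so R(6, 6) > 8

Colour each edge of K_n uniformly at random with red/blue. The expected number of monochromatic K_6 is C(n, 6) · 2 · 2^(−C(6,2)). If C(n, 6) · 2^(1 − C(6,2)) < 1, then with positive probability no monochromatic K_6 exists, so R(6, 6) > n. The standard estimate C(n, 6) ≤ n^6/6! shows this inequality holds whenever n ≤ 2^(6/2) (since 6! · 2^(C(6,2) − 1) > 2^(6^2/2) ≥ n^6). Hence R(6, 6) > 2^(6/2) = 8.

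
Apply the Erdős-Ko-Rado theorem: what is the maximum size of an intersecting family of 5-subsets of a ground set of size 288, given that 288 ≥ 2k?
max |F| = C(287, 4) = 276821545

The Erdős-Ko-Rado theorem states: for n ≥ 2k, an intersecting family of k-subsets of an n-element set has size at most C(n − 1, k − 1), with equality for 'star' families {A ⊆ [n] : |A| = k, i ∈ A} (fix an element i). For n = 288, k = 5: C(287, 4) = 276821545.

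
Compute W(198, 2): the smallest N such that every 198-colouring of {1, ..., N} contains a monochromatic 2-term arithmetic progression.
W(198, 2) = 198 + 1 = 199

A 2-term AP is any pair of integers, so a monochromatic 2-AP exists iff some colour is used at least twice. With 198 colours, the colouring i ↦ i on {1, ..., 198} uses each colour once, avoiding any monochromatic pair, so W(198, 2) > 198. For {1, ..., 199}, pigeonhole forces two integers of the same colour, which form a monochromatic 2-AP. Hence W(198, 2) = 199.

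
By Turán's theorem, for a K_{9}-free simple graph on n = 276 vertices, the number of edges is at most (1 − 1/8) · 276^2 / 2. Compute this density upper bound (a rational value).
Turán density bound = (7/8) · 276^2/2 = 33327

Turán's theorem: ex(n, K_{r+1}) is achieved by the complete r-partite Turán graph T(n, r) with parts as balanced as possible, and is at most (1 − 1/r) · n^2/2. For r = 8, n = 276: the density bound is (7/8) · 76176/2 = 33327. The integer-valued extremum is e(T(276, 8)) = 33326, which is strictly less than the density bound 33327 since 8 ∤ 276 (the parts of T(276, 8) cannot all be equal).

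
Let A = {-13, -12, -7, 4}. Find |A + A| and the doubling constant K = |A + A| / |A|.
K = |A + A| / |A| = 10/4 = 5/2

Enumerate A + A = {a + b : a, b ∈ A}. With |A| = 4, there are |A|^2 = 16 ordered sum pairs; collecting distinct values, A + A = {-26, -25, -24, -20, -19, -14, -9, -8, -3, 8}, so |A + A| = 10. Thus K = 10/4 = 5/2. For comparison, the minimum possible |A + A| over all 4-element sets is 2·4 − 1 = 7 (so min K = 7/4), attained only by arithmetic progressions.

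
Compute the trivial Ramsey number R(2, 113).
R(2, 113) = 113

R(2, k) = k for all k ≥ 2: in a 2-colouring of K_k, either some edge is red (a red K_2) or all edges are blue (a blue K_k). And K_{112} coloured all-blue has no blue K_113, so R(2, 113) > 112. Hence R(2, 113) = 113.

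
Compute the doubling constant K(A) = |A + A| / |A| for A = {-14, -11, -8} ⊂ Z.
K = |A + A| / |A| = 5/3

Enumerate A + A = {a + b : a, b ∈ A}. With |A| = 3, there are |A|^2 = 9 ordered sum pairs; collecting distinct values, A + A = {-28, -25, -22, -19, -16}, so |A + A| = 5. Thus K = 5/3. Here |A + A| = 2|A| − 1 = 5, the minimum possible — so K = 5/3 is minimal, which holds iff A is an arithmetic progression.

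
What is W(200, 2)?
W(200, 2) = 200 + 1 = 201

A 2-term AP is any pair of integers, so a monochromatic 2-AP exists iff some colour is used at least twice. With 200 colours, the colouring i ↦ i on {1, ..., 200} uses each colour once, avoiding any monochromatic pair, so W(200, 2) > 200. For {1, ..., 201}, pigeonhole forces two integers of the same colour, which form a monochromatic 2-AP. Hence W(200, 2) = 201.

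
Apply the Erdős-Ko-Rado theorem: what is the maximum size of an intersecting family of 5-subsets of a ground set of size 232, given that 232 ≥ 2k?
max |F| = C(231, 4) = 115584315

Erdős-Ko-Rado (1961): when n ≥ 2k, max |F| = C(n−1, k−1). The bound is attained by the star {A : i ∈ A} for any fixed i ∈ [n]. Here C(232−1, 5−1) = C(231, 4) = 115584315.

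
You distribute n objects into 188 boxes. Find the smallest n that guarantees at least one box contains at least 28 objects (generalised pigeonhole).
n = (28 − 1)·188 + 1 = 5077

By the generalised pigeonhole principle, to guarantee some box contains ≥ r objects we need more than (r − 1) · k objects total. Threshold: n = (r − 1) · k + 1. With r = 28 and k = 188: n = 27 · 188 + 1 = 5076 + 1 = 5077. For n = 5076 = 27 · 188, we can put exactly 27 objects in every box, avoiding 28 in any single one — so 5077 is tight.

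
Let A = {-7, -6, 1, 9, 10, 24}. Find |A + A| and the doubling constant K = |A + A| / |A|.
K = |A + A| / |A| = 18/6 = 3

Enumerate A + A = {a + b : a, b ∈ A}. With |A| = 6, there are |A|^2 = 36 ordered sum pairs; collecting distinct values, A + A = {-14, -13, -12, -6, -5, 2, 3, 4, 10, 11, 17, 18, 19, 20, 25, 33, 34, 48}, so |A + A| = 18. Thus K = 18/6 = 3. For comparison, the minimum possible |A + A| over all 6-element sets is 2·6 − 1 = 11 (so min K = 11/6), attained only by arithmetic progressions.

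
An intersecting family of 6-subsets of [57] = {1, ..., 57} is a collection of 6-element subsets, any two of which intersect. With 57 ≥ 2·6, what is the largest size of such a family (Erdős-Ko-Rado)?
max |F| = C(56, 5) = 3819816

The Erdős-Ko-Rado theorem states: for n ≥ 2k, an intersecting family of k-subsets of an n-element set has size at most C(n − 1, k − 1), with equality for 'star' families {A ⊆ [n] : |A| = k, i ∈ A} (fix an element i). For n = 57, k = 6: C(56, 5) = 3819816.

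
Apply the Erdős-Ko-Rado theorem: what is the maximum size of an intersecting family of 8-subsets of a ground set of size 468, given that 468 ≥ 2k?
max |F| = C(467, 7) = 918685974774788

The Erdős-Ko-Rado theorem states: for n ≥ 2k, an intersecting family of k-subsets of an n-element set has size at most C(n − 1, k − 1), with equality for 'star' families {A ⊆ [n] : |A| = k, i ∈ A} (fix an element i). For n = 468, k = 8: C(467, 7) = 918685974774788.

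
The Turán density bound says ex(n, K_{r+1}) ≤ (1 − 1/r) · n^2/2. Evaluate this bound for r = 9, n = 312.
Turán density bound = (8/9) · 312^2/2 = 43264

Turán's theorem: ex(n, K_{r+1}) is achieved by the complete r-partite Turán graph T(n, r) with parts as balanced as possible, and is at most (1 − 1/r) · n^2/2. For r = 9, n = 312: the density bound is (8/9) · 97344/2 = 43264. The integer-valued extremum is e(T(312, 9)) = 43263, which is strictly less than the density bound 43264 since 9 ∤ 312 (the parts of T(312, 9) cannot all be equal).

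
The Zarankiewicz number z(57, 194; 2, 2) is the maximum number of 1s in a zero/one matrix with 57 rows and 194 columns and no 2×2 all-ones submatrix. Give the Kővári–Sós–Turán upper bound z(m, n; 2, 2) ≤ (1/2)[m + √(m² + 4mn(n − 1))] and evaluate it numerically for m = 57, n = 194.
z(57, 194; 2, 2) ≤ (1/2)[57 + √(57² + 4·57·194·193)] = (1/2)[57 + √8540025] = 1489.6661

Kővári–Sós–Turán: let r_1, ..., r_57 be the row sums and z = Σ r_i the total number of 1s. Each pair of columns can share at most one row with both entries 1 (else a 2×2 all-ones block appears), so Σ_i C(r_i, 2) ≤ C(194, 2) = 18721. By convexity Σ_i C(r_i, 2) ≥ 57·C(z/57, 2) = z(z − 57)/(2·57), giving z² − 57z − 57·194·193 ≤ 0 and hence z ≤ (1/2)[57 + √(3249 + 4·2134194)] = (1/2)[57 + √8540025] ≈ (1/2)(57 + 2922.3321) = 1489.6661.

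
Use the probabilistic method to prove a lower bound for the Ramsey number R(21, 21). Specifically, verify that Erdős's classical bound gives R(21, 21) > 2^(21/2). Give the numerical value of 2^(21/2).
2^(21/2) = 1448.1547; so R(21, 21) > 1448.1547

Colour each edge of K_n uniformly at random with red/blue. The expected number of monochromatic K_21 is C(n, 21) · 2 · 2^(−C(21,2)). If C(n, 21) · 2^(1 − C(21,2)) < 1, then with positive probability no monochromatic K_21 exists, so R(21, 21) > n. The standard estimate C(n, 21) ≤ n^21/21! shows this inequality holds whenever n ≤ 2^(21/2) (since 21! · 2^(C(21,2) − 1) > 2^(21^2/2) ≥ n^21). Hence R(21, 21) > 2^(21/2) = 1448.1547.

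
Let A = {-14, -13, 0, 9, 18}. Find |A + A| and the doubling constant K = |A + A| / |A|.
K = |A + A| / |A| = 14/5

Enumerate A + A = {a + b : a, b ∈ A}. With |A| = 5, there are |A|^2 = 25 ordered sum pairs; collecting distinct values, A + A = {-28, -27, -26, -14, -13, -5, -4, 0, 4, 5, 9, 18, 27, 36}, so |A + A| = 14. Thus K = 14/5. For comparison, the minimum possible |A + A| over all 5-element sets is 2·5 − 1 = 9 (so min K = 9/5), attained only by arithmetic progressions.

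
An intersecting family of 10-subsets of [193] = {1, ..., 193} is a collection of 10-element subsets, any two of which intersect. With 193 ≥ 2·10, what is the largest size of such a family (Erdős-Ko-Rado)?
max |F| = C(192, 9) = 807772231738560

The Erdős-Ko-Rado theorem states: for n ≥ 2k, an intersecting family of k-subsets of an n-element set has size at most C(n − 1, k − 1), with equality for 'star' families {A ⊆ [n] : |A| = k, i ∈ A} (fix an element i). For n = 193, k = 10: C(192, 9) = 807772231738560.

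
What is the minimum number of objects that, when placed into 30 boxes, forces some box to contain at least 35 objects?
n = (35 − 1)·30 + 1 = 1021

By the generalised pigeonhole principle, to guarantee some box contains ≥ r objects we need more than (r − 1) · k objects total. Threshold: n = (r − 1) · k + 1. With r = 35 and k = 30: n = 34 · 30 + 1 = 1020 + 1 = 1021. For n = 1020 = 34 · 30, we can put exactly 34 objects in every box, avoiding 35 in any single one — so 1021 is tight.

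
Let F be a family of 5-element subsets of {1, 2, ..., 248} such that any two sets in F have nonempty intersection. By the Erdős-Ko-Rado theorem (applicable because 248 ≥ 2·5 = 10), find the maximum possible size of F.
max |F| = C(247, 4) = 151348015

The Erdős-Ko-Rado theorem states: for n ≥ 2k, an intersecting family of k-subsets of an n-element set has size at most C(n − 1, k − 1), with equality for 'star' families {A ⊆ [n] : |A| = k, i ∈ A} (fix an element i). For n = 248, k = 5: C(247, 4) = 151348015.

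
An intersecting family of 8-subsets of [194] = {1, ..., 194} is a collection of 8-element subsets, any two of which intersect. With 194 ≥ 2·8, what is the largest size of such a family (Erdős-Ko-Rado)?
max |F| = C(193, 7) = 1772867299104

Erdős-Ko-Rado (1961): when n ≥ 2k, max |F| = C(n−1, k−1). The bound is attained by the star {A : i ∈ A} for any fixed i ∈ [n]. Here C(194−1, 8−1) = C(193, 7) = 1772867299104.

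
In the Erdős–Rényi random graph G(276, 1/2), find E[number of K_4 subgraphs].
E[# K_4] = C(276, 4) · (1/2)^C(4, 2) = 236561325 / 2^6 = 3696270.703125

For each 4-subset S of vertices (there are C(276, 4) = 236561325 such S), let X_S = 1 if S induces a K_4 (all C(4, 2) = 6 edges present). Then P(X_S = 1) = (1/2)^6 = 1/64. By linearity of expectation, E[# K_4] = C(276, 4) · (1/2)^6 = 236561325 / 64 = 3696270.703125.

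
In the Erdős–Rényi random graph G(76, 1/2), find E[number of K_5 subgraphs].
E[# K_5] = C(76, 5) · (1/2)^C(5, 2) = 18474840 / 2^10 = 2309355/128 = 18041.8359375

For each 5-subset S of vertices (there are C(76, 5) = 18474840 such S), let X_S = 1 if S induces a K_5 (all C(5, 2) = 10 edges present). Then P(X_S = 1) = (1/2)^10 = 1/1024. By linearity of expectation, E[# K_5] = C(76, 5) · (1/2)^10 = 18474840 / 1024 = 2309355/128 = 18041.8359375.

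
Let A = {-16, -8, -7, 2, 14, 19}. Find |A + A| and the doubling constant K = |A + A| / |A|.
K = |A + A| / |A| = 20/6 = 10/3

Enumerate A + A = {a + b : a, b ∈ A}. With |A| = 6, there are |A|^2 = 36 ordered sum pairs; collecting distinct values, A + A = {-32, -24, -23, -16, -15, -14, -6, -5, -2, 3, 4, 6, 7, 11, 12, 16, 21, 28, 33, 38}, so |A + A| = 20. Thus K = 20/6 = 10/3. For comparison, the minimum possible |A + A| over all 6-element sets is 2·6 − 1 = 11 (so min K = 11/6), attained only by arithmetic progressions.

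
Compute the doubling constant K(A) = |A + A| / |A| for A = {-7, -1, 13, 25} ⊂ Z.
K = |A + A| / |A| = 10/4 = 5/2

Enumerate A + A = {a + b : a, b ∈ A}. With |A| = 4, there are |A|^2 = 16 ordered sum pairs; collecting distinct values, A + A = {-14, -8, -2, 6, 12, 18, 24, 26, 38, 50}, so |A + A| = 10. Thus K = 10/4 = 5/2. For comparison, the minimum possible |A + A| over all 4-element sets is 2·4 − 1 = 7 (so min K = 7/4), attained only by arithmetic progressions.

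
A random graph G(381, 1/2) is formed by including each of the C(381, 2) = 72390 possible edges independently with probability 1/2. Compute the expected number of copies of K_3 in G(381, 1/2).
E[# K_3] = C(381, 3) · (1/2)^C(3, 2) = 9145270 / 2^3 = 4572635/4 = 1143158.75

For each 3-subset S of vertices (there are C(381, 3) = 9145270 such S), let X_S = 1 if S induces a K_3 (all C(3, 2) = 3 edges present). Then P(X_S = 1) = (1/2)^3 = 1/8. By linearity of expectation, E[# K_3] = C(381, 3) · (1/2)^3 = 9145270 / 8 = 4572635/4 = 1143158.75.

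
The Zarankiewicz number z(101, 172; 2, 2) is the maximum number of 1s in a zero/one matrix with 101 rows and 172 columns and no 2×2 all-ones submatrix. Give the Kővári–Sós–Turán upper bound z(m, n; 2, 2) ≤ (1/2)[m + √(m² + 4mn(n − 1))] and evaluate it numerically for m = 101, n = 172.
z(101, 172; 2, 2) ≤ (1/2)[101 + √(101² + 4·101·172·171)] = (1/2)[101 + √11892649] = 1774.786

Kővári–Sós–Turán: let r_1, ..., r_101 be the row sums and z = Σ r_i the total number of 1s. Each pair of columns can share at most one row with both entries 1 (else a 2×2 all-ones block appears), so Σ_i C(r_i, 2) ≤ C(172, 2) = 14706. By convexity Σ_i C(r_i, 2) ≥ 101·C(z/101, 2) = z(z − 101)/(2·101), giving z² − 101z − 101·172·171 ≤ 0 and hence z ≤ (1/2)[101 + √(10201 + 4·2970612)] = (1/2)[101 + √11892649] ≈ (1/2)(101 + 3448.572) = 1774.786.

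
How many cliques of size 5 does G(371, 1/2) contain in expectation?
E[# K_5] = C(371, 5) · (1/2)^C(5, 2) = 57007846644 / 2^10 = 14251961661/256 ≈ 55671725.238281

For each 5-subset S of vertices (there are C(371, 5) = 57007846644 such S), let X_S = 1 if S induces a K_5 (all C(5, 2) = 10 edges present). Then P(X_S = 1) = (1/2)^10 = 1/1024. By linearity of expectation, E[# K_5] = C(371, 5) · (1/2)^10 = 57007846644 / 1024 = 14251961661/256 ≈ 55671725.238281.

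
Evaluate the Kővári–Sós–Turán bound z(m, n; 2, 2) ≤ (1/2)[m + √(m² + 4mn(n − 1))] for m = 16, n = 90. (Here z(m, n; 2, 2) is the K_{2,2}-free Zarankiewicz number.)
z(16, 90; 2, 2) ≤ (1/2)[16 + √(16² + 4·16·90·89)] = (1/2)[16 + √512896] = 366.0838

Kővári–Sós–Turán: let r_1, ..., r_16 be the row sums and z = Σ r_i the total number of 1s. Each pair of columns can share at most one row with both entries 1 (else a 2×2 all-ones block appears), so Σ_i C(r_i, 2) ≤ C(90, 2) = 4005. By convexity Σ_i C(r_i, 2) ≥ 16·C(z/16, 2) = z(z − 16)/(2·16), giving z² − 16z − 16·90·89 ≤ 0 and hence z ≤ (1/2)[16 + √(256 + 4·128160)] = (1/2)[16 + √512896] ≈ (1/2)(16 + 716.1676) = 366.0838.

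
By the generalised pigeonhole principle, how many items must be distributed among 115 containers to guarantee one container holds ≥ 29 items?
n = (29 − 1)·115 + 1 = 3221

By the generalised pigeonhole principle, to guarantee some box contains ≥ r objects we need more than (r − 1) · k objects total. Threshold: n = (r − 1) · k + 1. With r = 29 and k = 115: n = 28 · 115 + 1 = 3220 + 1 = 3221. For n = 3220 = 28 · 115, we can put exactly 28 objects in every box, avoiding 29 in any single one — so 3221 is tight.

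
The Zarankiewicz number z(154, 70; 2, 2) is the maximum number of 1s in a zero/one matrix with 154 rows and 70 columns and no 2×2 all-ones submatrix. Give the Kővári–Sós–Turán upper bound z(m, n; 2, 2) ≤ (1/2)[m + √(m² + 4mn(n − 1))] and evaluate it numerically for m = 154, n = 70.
z(154, 70; 2, 2) ≤ (1/2)[154 + √(154² + 4·154·70·69)] = (1/2)[154 + √2998996] = 942.8805

Kővári–Sós–Turán: let r_1, ..., r_154 be the row sums and z = Σ r_i the total number of 1s. Each pair of columns can share at most one row with both entries 1 (else a 2×2 all-ones block appears), so Σ_i C(r_i, 2) ≤ C(70, 2) = 2415. By convexity Σ_i C(r_i, 2) ≥ 154·C(z/154, 2) = z(z − 154)/(2·154), giving z² − 154z − 154·70·69 ≤ 0 and hence z ≤ (1/2)[154 + √(23716 + 4·743820)] = (1/2)[154 + √2998996] ≈ (1/2)(154 + 1731.761) = 942.8805.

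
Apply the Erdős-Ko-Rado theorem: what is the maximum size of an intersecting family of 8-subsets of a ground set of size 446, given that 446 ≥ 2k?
max |F| = C(445, 7) = 653874237236220

Erdős-Ko-Rado (1961): when n ≥ 2k, max |F| = C(n−1, k−1). The bound is attained by the star {A : i ∈ A} for any fixed i ∈ [n]. Here C(446−1, 8−1) = C(445, 7) = 653874237236220.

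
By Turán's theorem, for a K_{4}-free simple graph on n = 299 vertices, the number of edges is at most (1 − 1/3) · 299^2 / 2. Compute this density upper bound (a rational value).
Turán density bound = (2/3) · 299^2/2 = 89401/3 ≈ 29800.3333

Turán's theorem: ex(n, K_{r+1}) is achieved by the complete r-partite Turán graph T(n, r) with parts as balanced as possible, and is at most (1 − 1/r) · n^2/2. For r = 3, n = 299: the density bound is (2/3) · 89401/2 = 89401/3 ≈ 29800.3333. The integer-valued extremum is e(T(299, 3)) = 29800, which is strictly less than the density bound 89401/3 since 3 ∤ 299 (the parts of T(299, 3) cannot all be equal).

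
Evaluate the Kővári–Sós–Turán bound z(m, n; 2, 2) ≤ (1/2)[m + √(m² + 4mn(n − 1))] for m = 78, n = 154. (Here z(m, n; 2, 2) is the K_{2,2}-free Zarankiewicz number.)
z(78, 154; 2, 2) ≤ (1/2)[78 + √(78² + 4·78·154·153)] = (1/2)[78 + √7357428] = 1395.229

Kővári–Sós–Turán: let r_1, ..., r_78 be the row sums and z = Σ r_i the total number of 1s. Each pair of columns can share at most one row with both entries 1 (else a 2×2 all-ones block appears), so Σ_i C(r_i, 2) ≤ C(154, 2) = 11781. By convexity Σ_i C(r_i, 2) ≥ 78·C(z/78, 2) = z(z − 78)/(2·78), giving z² − 78z − 78·154·153 ≤ 0 and hence z ≤ (1/2)[78 + √(6084 + 4·1837836)] = (1/2)[78 + √7357428] ≈ (1/2)(78 + 2712.4579) = 1395.229.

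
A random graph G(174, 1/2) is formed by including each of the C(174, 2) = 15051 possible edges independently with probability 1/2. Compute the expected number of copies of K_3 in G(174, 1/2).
E[# K_3] = C(174, 3) · (1/2)^C(3, 2) = 862924 / 2^3 = 215731/2 = 107865.5

For each 3-subset S of vertices (there are C(174, 3) = 862924 such S), let X_S = 1 if S induces a K_3 (all C(3, 2) = 3 edges present). Then P(X_S = 1) = (1/2)^3 = 1/8. By linearity of expectation, E[# K_3] = C(174, 3) · (1/2)^3 = 862924 / 8 = 215731/2 = 107865.5.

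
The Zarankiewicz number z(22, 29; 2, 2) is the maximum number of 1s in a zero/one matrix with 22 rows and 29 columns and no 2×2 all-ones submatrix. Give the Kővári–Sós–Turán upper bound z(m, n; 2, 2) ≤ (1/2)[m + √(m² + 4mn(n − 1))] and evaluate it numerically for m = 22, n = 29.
z(22, 29; 2, 2) ≤ (1/2)[22 + √(22² + 4·22·29·28)] = (1/2)[22 + √71940] = 145.1082

Kővári–Sós–Turán: let r_1, ..., r_22 be the row sums and z = Σ r_i the total number of 1s. Each pair of columns can share at most one row with both entries 1 (else a 2×2 all-ones block appears), so Σ_i C(r_i, 2) ≤ C(29, 2) = 406. By convexity Σ_i C(r_i, 2) ≥ 22·C(z/22, 2) = z(z − 22)/(2·22), giving z² − 22z − 22·29·28 ≤ 0 and hence z ≤ (1/2)[22 + √(484 + 4·17864)] = (1/2)[22 + √71940] ≈ (1/2)(22 + 268.2163) = 145.1082.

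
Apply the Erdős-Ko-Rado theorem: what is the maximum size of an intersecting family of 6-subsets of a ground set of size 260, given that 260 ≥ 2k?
max |F| = C(259, 5) = 9342250176

Erdős-Ko-Rado (1961): when n ≥ 2k, max |F| = C(n−1, k−1). The bound is attained by the star {A : i ∈ A} for any fixed i ∈ [n]. Here C(260−1, 6−1) = C(259, 5) = 9342250176.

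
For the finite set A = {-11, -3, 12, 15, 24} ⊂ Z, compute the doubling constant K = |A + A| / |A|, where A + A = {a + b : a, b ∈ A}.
K = |A + A| / |A| = 15/5 = 3

Enumerate A + A = {a + b : a, b ∈ A}. With |A| = 5, there are |A|^2 = 25 ordered sum pairs; collecting distinct values, A + A = {-22, -14, -6, 1, 4, 9, 12, 13, 21, 24, 27, 30, 36, 39, 48}, so |A + A| = 15. Thus K = 15/5 = 3. For comparison, the minimum possible |A + A| over all 5-element sets is 2·5 − 1 = 9 (so min K = 9/5), attained only by arithmetic progressions.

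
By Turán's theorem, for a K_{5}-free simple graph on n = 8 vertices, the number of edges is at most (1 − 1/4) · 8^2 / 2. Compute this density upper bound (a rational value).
Turán density bound = (3/4) · 8^2/2 = 24

Turán's theorem: ex(n, K_{r+1}) is achieved by the complete r-partite Turán graph T(n, r) with parts as balanced as possible, and is at most (1 − 1/r) · n^2/2. For r = 4, n = 8: the density bound is (3/4) · 64/2 = 24. Since 4 ∣ 8, the Turán graph T(8, 4) has parts of equal size 2, and its edge count e(T(8, 4)) = 24 attains the density bound exactly.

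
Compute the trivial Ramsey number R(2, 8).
R(2, 8) = 8

R(2, k) = k for all k ≥ 2: in a 2-colouring of K_k, either some edge is red (a red K_2) or all edges are blue (a blue K_k). And K_{7} coloured all-blue has no blue K_8, so R(2, 8) > 7. Hence R(2, 8) = 8.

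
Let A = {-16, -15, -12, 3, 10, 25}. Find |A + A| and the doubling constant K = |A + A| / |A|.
K = |A + A| / |A| = 20/6 = 10/3

Enumerate A + A = {a + b : a, b ∈ A}. With |A| = 6, there are |A|^2 = 36 ordered sum pairs; collecting distinct values, A + A = {-32, -31, -30, -28, -27, -24, -13, -12, -9, -6, -5, -2, 6, 9, 10, 13, 20, 28, 35, 50}, so |A + A| = 20. Thus K = 20/6 = 10/3. For comparison, the minimum possible |A + A| over all 6-element sets is 2·6 − 1 = 11 (so min K = 11/6), attained only by arithmetic progressions.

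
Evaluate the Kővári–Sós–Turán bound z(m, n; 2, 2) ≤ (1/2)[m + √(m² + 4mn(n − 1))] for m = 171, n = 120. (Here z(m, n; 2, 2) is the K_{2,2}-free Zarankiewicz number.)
z(171, 120; 2, 2) ≤ (1/2)[171 + √(171² + 4·171·120·119)] = (1/2)[171 + √9796761] = 1650.4889

Kővári–Sós–Turán: let r_1, ..., r_171 be the row sums and z = Σ r_i the total number of 1s. Each pair of columns can share at most one row with both entries 1 (else a 2×2 all-ones block appears), so Σ_i C(r_i, 2) ≤ C(120, 2) = 7140. By convexity Σ_i C(r_i, 2) ≥ 171·C(z/171, 2) = z(z − 171)/(2·171), giving z² − 171z − 171·120·119 ≤ 0 and hence z ≤ (1/2)[171 + √(29241 + 4·2441880)] = (1/2)[171 + √9796761] ≈ (1/2)(171 + 3129.9778) = 1650.4889.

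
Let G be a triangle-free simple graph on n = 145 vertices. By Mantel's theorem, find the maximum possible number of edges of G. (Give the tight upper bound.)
ex(145, K_3) = ⌊145^2/4⌋ = 5256

Mantel (1907): a triangle-free graph on n vertices has at most ⌊n^2/4⌋ edges, with equality for the complete bipartite graph K_{⌊n/2⌋, ⌈n/2⌉}. For n = 145: ⌊145^2/4⌋ = ⌊21025/4⌋ = 5256. The extremal graph is K_{72, 73}, which has 72·73 = 5256 edges.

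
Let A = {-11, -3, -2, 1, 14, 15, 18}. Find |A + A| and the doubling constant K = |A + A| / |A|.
K = |A + A| / |A| = 25/7

Enumerate A + A = {a + b : a, b ∈ A}. With |A| = 7, there are |A|^2 = 49 ordered sum pairs; collecting distinct values, A + A = {-22, -14, -13, -10, -6, -5, -4, -2, -1, 2, 3, 4, 7, 11, 12, 13, 15, 16, 19, 28, 29, 30, 32, 33, 36}, so |A + A| = 25. Thus K = 25/7. For comparison, the minimum possible |A + A| over all 7-element sets is 2·7 − 1 = 13 (so min K = 13/7), attained only by arithmetic progressions.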